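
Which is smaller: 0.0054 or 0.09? 0.0054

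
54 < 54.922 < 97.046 True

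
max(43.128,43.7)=43.7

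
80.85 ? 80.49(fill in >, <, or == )>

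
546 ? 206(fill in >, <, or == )>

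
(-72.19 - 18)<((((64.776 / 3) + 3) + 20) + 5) True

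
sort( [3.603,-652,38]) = [-652,3.603,38]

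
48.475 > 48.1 True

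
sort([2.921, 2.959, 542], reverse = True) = [542, 2.959, 2.921]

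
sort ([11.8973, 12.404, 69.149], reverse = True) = [69.149, 12.404, 11.8973]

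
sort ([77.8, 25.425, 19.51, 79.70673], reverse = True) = [79.70673, 77.8, 25.425, 19.51]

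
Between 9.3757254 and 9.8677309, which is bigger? 9.8677309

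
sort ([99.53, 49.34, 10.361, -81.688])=[-81.688, 10.361, 49.34, 99.53]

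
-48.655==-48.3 False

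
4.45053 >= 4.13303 True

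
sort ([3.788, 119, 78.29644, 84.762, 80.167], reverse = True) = [119, 84.762, 80.167, 78.29644, 3.788]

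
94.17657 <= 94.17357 False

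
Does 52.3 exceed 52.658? No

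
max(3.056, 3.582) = 3.582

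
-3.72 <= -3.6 True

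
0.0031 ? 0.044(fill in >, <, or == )<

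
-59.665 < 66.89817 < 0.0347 False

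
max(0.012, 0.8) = 0.8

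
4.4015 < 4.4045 True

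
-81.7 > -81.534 False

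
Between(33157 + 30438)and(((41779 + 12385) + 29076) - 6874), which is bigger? (((41779 + 12385) + 29076) - 6874)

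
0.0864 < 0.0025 False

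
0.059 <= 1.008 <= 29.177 True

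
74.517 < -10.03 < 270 False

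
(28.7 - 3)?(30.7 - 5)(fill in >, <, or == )==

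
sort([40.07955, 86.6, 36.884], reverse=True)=[86.6, 40.07955, 36.884]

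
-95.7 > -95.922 True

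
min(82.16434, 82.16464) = 82.16434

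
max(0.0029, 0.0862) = 0.0862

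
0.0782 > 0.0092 True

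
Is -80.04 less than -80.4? No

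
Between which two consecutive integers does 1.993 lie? 1 and 2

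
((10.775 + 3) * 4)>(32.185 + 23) False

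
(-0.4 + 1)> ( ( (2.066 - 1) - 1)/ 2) True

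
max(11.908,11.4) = 11.908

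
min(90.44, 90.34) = 90.34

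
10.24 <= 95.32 True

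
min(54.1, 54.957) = 54.1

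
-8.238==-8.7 False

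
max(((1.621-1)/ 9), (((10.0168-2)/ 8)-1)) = 0.069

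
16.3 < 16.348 True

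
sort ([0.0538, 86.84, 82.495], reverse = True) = [86.84, 82.495, 0.0538]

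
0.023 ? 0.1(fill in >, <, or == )<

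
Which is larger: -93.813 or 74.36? 74.36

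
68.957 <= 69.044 True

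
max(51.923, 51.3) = 51.923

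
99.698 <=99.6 False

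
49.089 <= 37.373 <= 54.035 False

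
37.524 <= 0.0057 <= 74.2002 False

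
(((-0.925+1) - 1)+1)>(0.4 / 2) False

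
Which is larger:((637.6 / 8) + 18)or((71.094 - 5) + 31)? ((637.6 / 8) + 18)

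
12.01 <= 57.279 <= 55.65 False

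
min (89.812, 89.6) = 89.6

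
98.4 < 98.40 False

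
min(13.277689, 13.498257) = 13.277689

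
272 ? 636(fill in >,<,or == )<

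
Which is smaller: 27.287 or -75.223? -75.223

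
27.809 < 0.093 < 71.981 False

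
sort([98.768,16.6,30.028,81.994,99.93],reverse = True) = [99.93,98.768,81.994,30.028,16.6]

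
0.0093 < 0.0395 True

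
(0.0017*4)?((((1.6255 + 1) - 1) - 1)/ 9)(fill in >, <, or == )<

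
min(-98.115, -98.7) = -98.7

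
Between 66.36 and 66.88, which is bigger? 66.88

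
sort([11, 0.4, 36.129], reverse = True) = [36.129, 11, 0.4]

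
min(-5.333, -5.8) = -5.8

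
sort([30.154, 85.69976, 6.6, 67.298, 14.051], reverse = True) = [85.69976, 67.298, 30.154, 14.051, 6.6]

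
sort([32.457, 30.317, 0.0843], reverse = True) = [32.457, 30.317, 0.0843]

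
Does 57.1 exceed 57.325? No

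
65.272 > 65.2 True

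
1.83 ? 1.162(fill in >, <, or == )>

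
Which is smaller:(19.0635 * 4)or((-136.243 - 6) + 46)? ((-136.243 - 6) + 46)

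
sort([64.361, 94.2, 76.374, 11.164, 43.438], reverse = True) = [94.2, 76.374, 64.361, 43.438, 11.164]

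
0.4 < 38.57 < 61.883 True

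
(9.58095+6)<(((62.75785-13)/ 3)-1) True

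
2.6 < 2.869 True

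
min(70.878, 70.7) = 70.7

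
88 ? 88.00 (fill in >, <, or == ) ==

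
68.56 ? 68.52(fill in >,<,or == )>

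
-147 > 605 False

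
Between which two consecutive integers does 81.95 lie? 81 and 82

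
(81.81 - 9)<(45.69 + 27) False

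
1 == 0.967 False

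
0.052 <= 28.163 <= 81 True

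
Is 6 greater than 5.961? Yes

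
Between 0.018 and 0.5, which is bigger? 0.5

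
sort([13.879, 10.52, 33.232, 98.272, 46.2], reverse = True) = [98.272, 46.2, 33.232, 13.879, 10.52]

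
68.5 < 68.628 True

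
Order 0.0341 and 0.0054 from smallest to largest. 0.0054, 0.0341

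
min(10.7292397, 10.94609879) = 10.7292397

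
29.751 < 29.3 False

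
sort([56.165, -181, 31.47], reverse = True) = [56.165, 31.47, -181]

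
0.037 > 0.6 False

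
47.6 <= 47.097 False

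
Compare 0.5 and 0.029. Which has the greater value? 0.5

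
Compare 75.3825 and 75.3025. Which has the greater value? 75.3825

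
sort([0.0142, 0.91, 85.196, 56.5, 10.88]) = [0.0142, 0.91, 10.88, 56.5, 85.196]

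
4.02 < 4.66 True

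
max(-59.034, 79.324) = 79.324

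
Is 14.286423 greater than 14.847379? No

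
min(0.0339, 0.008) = 0.008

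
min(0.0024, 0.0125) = 0.0024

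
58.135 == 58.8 False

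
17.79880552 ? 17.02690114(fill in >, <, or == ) >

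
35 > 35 False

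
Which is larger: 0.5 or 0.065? 0.5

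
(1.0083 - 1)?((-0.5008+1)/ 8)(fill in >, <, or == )<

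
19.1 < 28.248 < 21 False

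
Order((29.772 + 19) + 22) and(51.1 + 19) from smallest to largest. (51.1 + 19), ((29.772 + 19) + 22)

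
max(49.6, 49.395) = 49.6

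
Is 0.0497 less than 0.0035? No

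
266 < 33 False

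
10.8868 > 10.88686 False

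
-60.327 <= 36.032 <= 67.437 True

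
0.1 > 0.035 True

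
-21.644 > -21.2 False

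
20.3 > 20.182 True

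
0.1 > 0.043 True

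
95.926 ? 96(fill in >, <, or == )<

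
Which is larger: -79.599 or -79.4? -79.4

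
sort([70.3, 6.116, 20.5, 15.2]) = [6.116, 15.2, 20.5, 70.3]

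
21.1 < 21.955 True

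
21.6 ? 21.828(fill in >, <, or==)<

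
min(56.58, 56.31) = 56.31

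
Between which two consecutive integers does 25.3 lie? 25 and 26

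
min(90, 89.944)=89.944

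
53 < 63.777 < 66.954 True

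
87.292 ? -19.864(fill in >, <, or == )>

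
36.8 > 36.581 True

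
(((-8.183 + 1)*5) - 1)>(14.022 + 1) False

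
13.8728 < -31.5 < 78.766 False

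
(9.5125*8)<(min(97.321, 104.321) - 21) True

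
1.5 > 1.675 False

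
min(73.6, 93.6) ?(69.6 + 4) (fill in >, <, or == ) ==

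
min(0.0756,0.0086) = 0.0086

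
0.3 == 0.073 False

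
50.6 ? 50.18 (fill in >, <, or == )>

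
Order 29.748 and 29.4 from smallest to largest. 29.4, 29.748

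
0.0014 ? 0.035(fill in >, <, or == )<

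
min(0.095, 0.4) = 0.095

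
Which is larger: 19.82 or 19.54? 19.82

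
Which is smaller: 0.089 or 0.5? 0.089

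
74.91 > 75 False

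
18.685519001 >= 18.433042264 True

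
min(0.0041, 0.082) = 0.0041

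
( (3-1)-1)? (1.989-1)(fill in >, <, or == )>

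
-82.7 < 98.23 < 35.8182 False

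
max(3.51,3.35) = 3.51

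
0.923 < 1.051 True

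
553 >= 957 False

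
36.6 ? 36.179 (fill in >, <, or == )>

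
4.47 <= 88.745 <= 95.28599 True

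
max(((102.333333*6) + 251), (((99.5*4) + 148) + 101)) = 864.999998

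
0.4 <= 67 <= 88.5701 True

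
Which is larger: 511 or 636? 636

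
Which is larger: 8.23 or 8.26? 8.26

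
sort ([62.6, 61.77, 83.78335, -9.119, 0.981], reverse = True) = [83.78335, 62.6, 61.77, 0.981, -9.119]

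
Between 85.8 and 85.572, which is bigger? 85.8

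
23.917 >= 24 False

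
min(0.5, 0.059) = 0.059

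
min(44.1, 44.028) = 44.028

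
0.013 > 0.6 False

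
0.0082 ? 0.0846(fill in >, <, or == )<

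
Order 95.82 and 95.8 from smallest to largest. 95.8, 95.82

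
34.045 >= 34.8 False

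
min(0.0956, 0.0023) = 0.0023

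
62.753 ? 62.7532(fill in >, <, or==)<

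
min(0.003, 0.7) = 0.003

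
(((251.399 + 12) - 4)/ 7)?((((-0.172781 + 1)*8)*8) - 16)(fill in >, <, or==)>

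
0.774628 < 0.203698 False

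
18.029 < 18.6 True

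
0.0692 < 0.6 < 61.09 True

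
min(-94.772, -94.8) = -94.8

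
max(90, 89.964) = 90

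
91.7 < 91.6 False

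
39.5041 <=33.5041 False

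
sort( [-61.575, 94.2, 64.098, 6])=[-61.575, 6, 64.098, 94.2]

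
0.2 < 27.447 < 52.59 True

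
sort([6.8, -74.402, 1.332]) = [-74.402, 1.332, 6.8]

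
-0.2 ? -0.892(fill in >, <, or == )>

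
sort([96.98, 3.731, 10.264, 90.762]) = [3.731, 10.264, 90.762, 96.98]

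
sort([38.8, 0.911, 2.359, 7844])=[0.911, 2.359, 38.8, 7844]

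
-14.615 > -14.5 False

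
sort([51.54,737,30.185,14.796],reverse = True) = [737,51.54,30.185,14.796]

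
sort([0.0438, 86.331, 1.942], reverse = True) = [86.331, 1.942, 0.0438]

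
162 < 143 False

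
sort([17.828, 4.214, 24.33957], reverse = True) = [24.33957, 17.828, 4.214]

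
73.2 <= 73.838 True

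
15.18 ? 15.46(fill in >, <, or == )<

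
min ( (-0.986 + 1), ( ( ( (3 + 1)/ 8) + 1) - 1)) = 0.014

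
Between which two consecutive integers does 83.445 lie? 83 and 84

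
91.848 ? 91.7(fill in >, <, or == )>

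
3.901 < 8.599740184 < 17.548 True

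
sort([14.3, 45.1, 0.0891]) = [0.0891, 14.3, 45.1]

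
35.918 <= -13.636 False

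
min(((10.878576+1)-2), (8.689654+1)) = 9.689654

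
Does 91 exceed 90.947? Yes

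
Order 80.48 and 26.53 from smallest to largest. 26.53, 80.48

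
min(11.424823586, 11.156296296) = 11.156296296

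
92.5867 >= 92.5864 True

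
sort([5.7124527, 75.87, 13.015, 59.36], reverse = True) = [75.87, 59.36, 13.015, 5.7124527]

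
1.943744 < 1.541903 False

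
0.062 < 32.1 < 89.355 True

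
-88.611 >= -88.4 False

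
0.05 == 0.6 False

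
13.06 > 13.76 False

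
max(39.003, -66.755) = 39.003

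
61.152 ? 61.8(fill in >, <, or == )<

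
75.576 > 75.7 False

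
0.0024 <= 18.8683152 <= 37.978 True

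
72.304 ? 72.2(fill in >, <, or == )>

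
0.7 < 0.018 False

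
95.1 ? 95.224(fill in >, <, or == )<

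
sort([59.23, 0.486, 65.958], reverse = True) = [65.958, 59.23, 0.486]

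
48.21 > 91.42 False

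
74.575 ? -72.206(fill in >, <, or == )>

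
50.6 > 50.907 False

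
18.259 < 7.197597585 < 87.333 False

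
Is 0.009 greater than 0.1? No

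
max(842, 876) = 876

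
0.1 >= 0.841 False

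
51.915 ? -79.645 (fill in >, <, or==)>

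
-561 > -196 False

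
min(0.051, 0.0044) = 0.0044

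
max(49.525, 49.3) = 49.525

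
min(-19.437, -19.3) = -19.437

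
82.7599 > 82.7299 True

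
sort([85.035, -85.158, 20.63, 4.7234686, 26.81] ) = [-85.158, 4.7234686, 20.63, 26.81, 85.035]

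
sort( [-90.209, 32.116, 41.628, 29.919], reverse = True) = [41.628, 32.116, 29.919, -90.209]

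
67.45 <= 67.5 True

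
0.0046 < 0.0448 True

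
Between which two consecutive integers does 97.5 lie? 97 and 98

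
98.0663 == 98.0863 False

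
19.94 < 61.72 True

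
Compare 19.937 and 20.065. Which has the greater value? 20.065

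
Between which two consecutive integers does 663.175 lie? 663 and 664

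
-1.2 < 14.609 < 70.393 True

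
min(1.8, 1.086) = 1.086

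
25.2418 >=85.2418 False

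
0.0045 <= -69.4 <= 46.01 False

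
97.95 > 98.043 False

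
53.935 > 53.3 True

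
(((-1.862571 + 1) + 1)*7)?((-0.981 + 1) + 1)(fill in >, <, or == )<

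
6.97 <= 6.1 False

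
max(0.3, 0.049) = 0.3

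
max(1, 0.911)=1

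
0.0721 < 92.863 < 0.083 False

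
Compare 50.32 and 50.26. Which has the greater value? 50.32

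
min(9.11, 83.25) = 9.11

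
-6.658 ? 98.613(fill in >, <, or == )<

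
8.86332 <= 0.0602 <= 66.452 False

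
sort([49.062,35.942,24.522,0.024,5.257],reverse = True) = [49.062,35.942,24.522,5.257,0.024]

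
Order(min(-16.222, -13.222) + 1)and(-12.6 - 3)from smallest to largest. (-12.6 - 3), (min(-16.222, -13.222) + 1)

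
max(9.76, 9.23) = 9.76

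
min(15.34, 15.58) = 15.34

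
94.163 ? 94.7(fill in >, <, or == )<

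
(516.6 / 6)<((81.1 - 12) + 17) False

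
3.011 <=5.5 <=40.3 True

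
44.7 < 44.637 False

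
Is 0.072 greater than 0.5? No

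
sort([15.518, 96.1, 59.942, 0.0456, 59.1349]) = [0.0456, 15.518, 59.1349, 59.942, 96.1]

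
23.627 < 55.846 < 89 True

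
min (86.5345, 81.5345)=81.5345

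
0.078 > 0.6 False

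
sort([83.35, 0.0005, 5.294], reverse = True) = [83.35, 5.294, 0.0005]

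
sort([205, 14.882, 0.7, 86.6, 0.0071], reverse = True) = [205, 86.6, 14.882, 0.7, 0.0071]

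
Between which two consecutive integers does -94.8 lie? -95 and -94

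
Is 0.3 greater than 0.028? Yes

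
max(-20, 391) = 391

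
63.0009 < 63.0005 False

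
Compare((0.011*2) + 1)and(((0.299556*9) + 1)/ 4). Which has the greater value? ((0.011*2) + 1)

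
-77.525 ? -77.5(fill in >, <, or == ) <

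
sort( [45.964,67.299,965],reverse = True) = [965,67.299,45.964]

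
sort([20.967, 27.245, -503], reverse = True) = [27.245, 20.967, -503]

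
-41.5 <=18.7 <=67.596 True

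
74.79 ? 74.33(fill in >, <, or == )>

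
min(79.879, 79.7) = 79.7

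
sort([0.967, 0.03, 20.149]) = [0.03, 0.967, 20.149]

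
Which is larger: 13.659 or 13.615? 13.659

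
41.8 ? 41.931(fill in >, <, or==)<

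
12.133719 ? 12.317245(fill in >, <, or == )<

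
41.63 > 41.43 True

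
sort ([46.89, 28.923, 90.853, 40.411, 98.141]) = [28.923, 40.411, 46.89, 90.853, 98.141]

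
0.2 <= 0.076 False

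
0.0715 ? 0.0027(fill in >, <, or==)>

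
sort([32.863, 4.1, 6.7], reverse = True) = [32.863, 6.7, 4.1]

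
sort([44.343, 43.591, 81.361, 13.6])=[13.6, 43.591, 44.343, 81.361]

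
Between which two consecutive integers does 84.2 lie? 84 and 85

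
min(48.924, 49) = 48.924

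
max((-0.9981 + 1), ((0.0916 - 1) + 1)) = 0.0916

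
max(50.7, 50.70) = 50.70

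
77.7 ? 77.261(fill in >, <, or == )>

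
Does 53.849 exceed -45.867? Yes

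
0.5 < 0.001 False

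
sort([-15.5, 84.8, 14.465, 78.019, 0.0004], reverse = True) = [84.8, 78.019, 14.465, 0.0004, -15.5]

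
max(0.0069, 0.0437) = 0.0437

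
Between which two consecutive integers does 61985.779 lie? 61985 and 61986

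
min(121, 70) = 70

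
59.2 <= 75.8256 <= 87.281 True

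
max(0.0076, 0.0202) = 0.0202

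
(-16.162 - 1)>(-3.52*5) True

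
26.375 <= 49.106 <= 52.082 True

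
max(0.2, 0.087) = 0.2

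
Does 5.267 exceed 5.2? Yes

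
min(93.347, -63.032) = -63.032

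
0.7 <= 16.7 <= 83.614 True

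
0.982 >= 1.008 False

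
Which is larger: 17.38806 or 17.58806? 17.58806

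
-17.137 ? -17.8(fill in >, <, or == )>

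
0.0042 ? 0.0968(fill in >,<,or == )<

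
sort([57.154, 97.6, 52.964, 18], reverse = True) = [97.6, 57.154, 52.964, 18]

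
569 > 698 False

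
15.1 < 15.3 True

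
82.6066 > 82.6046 True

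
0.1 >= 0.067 True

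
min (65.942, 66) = 65.942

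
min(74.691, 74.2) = 74.2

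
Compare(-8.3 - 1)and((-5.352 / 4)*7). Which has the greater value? (-8.3 - 1)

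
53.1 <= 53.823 True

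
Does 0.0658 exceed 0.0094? Yes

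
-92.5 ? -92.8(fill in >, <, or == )>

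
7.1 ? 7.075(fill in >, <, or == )>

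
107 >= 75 True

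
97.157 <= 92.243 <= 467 False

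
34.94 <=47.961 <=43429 True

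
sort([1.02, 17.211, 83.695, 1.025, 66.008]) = [1.02, 1.025, 17.211, 66.008, 83.695]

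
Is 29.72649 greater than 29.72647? Yes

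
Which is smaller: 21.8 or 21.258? 21.258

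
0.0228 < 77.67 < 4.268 False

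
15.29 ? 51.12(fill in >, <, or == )<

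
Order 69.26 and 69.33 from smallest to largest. 69.26, 69.33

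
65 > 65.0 False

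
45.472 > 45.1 True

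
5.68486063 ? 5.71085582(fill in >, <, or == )<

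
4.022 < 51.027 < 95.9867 True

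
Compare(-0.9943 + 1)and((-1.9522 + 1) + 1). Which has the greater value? ((-1.9522 + 1) + 1)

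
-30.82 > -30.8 False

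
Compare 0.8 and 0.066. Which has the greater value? 0.8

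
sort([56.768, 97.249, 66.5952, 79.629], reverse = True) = [97.249, 79.629, 66.5952, 56.768]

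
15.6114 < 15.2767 False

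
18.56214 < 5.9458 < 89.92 False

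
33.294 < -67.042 False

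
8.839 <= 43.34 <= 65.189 True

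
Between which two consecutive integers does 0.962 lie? 0 and 1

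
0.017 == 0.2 False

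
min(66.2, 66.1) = 66.1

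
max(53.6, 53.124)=53.6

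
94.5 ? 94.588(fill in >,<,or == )<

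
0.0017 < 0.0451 True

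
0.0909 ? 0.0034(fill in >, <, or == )>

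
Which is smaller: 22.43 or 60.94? 22.43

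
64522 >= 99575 False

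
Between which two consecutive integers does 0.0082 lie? 0 and 1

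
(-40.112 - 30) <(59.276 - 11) True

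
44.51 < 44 False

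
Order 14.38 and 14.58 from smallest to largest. 14.38, 14.58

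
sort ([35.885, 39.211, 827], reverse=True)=[827, 39.211, 35.885]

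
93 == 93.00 True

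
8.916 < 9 True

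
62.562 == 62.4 False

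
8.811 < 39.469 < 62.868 True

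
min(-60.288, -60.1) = -60.288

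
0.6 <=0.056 False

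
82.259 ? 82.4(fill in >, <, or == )<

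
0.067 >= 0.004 True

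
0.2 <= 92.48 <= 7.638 False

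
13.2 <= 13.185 False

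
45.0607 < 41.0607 False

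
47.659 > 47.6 True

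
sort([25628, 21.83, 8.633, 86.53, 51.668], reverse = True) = [25628, 86.53, 51.668, 21.83, 8.633]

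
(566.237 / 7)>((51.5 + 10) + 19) True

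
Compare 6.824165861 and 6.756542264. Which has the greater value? 6.824165861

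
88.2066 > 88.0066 True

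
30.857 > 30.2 True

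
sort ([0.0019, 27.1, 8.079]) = [0.0019, 8.079, 27.1]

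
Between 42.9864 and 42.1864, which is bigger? 42.9864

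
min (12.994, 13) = 12.994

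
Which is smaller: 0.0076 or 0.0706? 0.0076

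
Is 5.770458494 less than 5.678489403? No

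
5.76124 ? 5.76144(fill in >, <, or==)<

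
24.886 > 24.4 True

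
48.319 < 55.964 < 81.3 True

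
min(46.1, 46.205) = 46.1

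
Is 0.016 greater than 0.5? No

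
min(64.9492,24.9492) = 24.9492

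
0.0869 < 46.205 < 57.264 True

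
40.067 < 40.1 True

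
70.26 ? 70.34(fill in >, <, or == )<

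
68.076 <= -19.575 False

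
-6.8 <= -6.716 True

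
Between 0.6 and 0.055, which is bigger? 0.6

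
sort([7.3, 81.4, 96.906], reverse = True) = [96.906, 81.4, 7.3]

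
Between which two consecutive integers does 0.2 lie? 0 and 1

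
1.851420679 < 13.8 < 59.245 True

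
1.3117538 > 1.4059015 False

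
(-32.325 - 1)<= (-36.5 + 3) False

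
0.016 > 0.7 False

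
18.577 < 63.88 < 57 False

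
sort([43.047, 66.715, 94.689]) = [43.047, 66.715, 94.689]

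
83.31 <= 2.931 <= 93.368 False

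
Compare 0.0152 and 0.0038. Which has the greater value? 0.0152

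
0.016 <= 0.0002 False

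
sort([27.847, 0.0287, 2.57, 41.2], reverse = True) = [41.2, 27.847, 2.57, 0.0287]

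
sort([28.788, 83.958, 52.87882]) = [28.788, 52.87882, 83.958]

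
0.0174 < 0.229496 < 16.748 True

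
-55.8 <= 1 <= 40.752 True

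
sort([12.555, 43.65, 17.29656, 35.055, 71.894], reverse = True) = [71.894, 43.65, 35.055, 17.29656, 12.555]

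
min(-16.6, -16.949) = -16.949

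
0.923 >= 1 False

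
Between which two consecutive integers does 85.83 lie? 85 and 86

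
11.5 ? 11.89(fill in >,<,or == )<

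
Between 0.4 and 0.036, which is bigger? 0.4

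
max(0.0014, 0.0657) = 0.0657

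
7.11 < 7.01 False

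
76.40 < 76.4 False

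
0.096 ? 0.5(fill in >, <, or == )<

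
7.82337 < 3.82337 False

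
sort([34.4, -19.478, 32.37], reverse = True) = [34.4, 32.37, -19.478]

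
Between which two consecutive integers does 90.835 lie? 90 and 91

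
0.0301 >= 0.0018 True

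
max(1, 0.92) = 1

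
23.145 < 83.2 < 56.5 False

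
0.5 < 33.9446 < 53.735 True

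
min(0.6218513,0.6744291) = 0.6218513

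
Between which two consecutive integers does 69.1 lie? 69 and 70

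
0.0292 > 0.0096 True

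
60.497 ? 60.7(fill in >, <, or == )<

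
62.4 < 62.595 True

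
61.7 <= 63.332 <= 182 True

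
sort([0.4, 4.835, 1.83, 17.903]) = [0.4, 1.83, 4.835, 17.903]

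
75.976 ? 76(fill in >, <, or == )<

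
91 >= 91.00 True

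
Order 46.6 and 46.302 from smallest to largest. 46.302,46.6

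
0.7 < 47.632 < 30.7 False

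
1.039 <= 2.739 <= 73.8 True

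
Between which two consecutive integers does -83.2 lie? -84 and -83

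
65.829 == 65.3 False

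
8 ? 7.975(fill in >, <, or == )>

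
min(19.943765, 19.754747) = 19.754747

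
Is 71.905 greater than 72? No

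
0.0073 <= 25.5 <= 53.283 True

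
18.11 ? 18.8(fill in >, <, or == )<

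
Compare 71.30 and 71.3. They are equal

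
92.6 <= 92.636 True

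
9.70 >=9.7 True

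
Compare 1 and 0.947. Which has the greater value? 1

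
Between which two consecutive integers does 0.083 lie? 0 and 1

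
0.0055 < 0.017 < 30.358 True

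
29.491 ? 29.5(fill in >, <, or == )<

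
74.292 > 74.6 False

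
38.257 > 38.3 False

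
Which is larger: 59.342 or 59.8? 59.8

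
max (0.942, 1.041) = 1.041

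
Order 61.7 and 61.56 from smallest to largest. 61.56, 61.7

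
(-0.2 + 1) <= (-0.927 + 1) False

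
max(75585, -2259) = 75585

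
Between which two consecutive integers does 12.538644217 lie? 12 and 13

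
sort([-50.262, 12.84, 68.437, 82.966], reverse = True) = [82.966, 68.437, 12.84, -50.262]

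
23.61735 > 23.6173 True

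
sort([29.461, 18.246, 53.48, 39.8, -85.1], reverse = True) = [53.48, 39.8, 29.461, 18.246, -85.1]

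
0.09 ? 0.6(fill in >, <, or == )<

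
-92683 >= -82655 False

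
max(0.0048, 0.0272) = 0.0272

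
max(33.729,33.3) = 33.729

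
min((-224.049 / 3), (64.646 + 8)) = -74.683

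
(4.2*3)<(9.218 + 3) False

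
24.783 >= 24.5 True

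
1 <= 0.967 False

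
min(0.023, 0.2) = 0.023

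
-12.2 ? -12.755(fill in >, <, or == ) >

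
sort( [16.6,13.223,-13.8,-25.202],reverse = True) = [16.6,13.223,-13.8,-25.202]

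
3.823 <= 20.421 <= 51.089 True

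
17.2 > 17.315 False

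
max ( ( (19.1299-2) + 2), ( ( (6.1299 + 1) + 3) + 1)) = 19.1299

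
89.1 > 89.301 False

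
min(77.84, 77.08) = 77.08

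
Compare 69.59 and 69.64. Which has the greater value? 69.64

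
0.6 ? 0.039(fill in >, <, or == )>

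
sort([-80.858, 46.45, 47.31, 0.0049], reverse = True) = [47.31, 46.45, 0.0049, -80.858]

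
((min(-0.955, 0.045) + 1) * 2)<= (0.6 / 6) True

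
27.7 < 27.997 True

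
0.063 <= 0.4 True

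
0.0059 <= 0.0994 True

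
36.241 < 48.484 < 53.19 True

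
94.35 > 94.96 False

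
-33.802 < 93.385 True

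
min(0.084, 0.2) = 0.084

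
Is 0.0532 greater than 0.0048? Yes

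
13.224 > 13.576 False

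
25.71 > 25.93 False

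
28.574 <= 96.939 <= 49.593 False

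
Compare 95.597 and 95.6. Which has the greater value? 95.6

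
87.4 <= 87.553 True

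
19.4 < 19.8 True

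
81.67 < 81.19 False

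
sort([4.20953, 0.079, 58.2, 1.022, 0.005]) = [0.005, 0.079, 1.022, 4.20953, 58.2]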